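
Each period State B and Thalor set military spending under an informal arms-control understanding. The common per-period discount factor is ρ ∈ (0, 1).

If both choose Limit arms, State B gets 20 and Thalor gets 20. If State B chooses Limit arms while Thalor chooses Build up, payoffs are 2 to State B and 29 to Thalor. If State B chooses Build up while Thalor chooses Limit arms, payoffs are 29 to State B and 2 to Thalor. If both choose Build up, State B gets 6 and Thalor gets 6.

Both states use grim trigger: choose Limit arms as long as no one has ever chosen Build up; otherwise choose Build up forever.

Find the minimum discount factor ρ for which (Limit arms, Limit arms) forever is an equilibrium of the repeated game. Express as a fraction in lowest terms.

Under grim trigger the critical discount factor is (T−C)/(T−P) with T = 29, C = 20, P = 6.
ρ* = (29−20)/(29−6) = 9/23.

9/23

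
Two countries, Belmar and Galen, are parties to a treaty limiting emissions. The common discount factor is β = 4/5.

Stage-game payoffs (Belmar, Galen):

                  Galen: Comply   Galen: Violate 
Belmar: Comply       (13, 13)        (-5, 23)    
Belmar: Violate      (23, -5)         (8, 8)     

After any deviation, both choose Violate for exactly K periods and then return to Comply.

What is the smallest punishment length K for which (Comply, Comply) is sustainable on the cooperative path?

Need Σ_{k=1}^{K} β^k ≥ (23−13)/(13−8) = 2.0000 at β = 4/5.
At K = 3 the sum is 1.9520 < 2.0000; at K = 4 it is 2.3616 ≥ 2.0000.
So the minimum punishment length is K = 4.

4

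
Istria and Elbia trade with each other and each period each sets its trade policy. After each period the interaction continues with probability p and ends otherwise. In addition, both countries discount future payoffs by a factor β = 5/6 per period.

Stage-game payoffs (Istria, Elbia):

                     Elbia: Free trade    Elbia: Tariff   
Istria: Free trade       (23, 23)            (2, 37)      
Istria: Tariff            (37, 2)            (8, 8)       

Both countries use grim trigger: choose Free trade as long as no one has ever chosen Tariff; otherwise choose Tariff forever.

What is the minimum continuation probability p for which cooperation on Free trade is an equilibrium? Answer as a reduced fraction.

84/145

With continuation probability p and discount β, the effective per-period discount factor is βp.
Grim-trigger IC: βp ≥ (37−23)/(37−8) = 14/29.
So p ≥ (14/29)/(5/6) = 84/145.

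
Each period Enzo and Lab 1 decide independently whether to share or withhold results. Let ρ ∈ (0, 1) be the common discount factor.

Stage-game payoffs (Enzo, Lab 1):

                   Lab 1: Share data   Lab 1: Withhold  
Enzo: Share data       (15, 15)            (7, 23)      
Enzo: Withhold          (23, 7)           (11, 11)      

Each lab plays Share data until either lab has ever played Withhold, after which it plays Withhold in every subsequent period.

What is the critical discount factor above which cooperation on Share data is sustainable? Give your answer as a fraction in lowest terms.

15/(1−ρ) ≥ 23 + 11ρ/(1−ρ)
15 ≥ 23 − 12ρ
ρ ≥ 8/12 = 2/3.

2/3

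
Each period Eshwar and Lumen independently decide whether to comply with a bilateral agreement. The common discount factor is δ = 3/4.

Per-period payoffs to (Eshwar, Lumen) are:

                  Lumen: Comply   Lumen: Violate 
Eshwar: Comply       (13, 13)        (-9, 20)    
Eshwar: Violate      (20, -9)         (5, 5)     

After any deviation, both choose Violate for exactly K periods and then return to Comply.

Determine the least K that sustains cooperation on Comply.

2

Need Σ_{k=1}^{K} δ^k ≥ (20−13)/(13−5) = 0.8750 at δ = 3/4.
At K = 1 the sum is 0.7500 < 0.8750; at K = 2 it is 1.3125 ≥ 0.8750.
So the minimum punishment length is K = 2.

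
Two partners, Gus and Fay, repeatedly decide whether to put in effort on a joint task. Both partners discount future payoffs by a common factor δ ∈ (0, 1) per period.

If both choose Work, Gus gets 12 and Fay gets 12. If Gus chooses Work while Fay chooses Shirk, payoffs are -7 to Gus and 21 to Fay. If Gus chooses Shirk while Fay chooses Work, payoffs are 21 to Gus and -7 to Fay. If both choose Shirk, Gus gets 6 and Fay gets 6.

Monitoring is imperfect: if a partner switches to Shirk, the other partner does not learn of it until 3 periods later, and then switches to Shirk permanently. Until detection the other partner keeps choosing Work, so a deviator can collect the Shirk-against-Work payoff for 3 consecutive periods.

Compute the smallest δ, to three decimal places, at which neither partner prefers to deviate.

A deviator earns 21 for 3 periods, then 6 forever; cooperating earns 12 forever. Multiplying the IC by (1−δ):
12 ≥ 21(1−δ^3) + 6δ^3, so 15·δ^3 ≥ 9 and δ^3 ≥ 3/5.
δ ≥ (3/5)^(1/3) ≈ 0.843.

0.843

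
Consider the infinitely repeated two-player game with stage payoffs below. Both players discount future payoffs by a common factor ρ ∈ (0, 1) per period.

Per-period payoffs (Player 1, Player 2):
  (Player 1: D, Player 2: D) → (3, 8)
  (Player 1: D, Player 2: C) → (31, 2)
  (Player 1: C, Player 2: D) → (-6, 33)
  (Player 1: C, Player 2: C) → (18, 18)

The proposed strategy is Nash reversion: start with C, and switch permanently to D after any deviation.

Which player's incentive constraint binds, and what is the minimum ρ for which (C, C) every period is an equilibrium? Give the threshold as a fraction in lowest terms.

Player 2; ρ ≥ 3/5

Player 1's threshold: (31−18)/(31−3) = 13/28.
Player 2's threshold: (33−18)/(33−8) = 3/5.
13/28 < 3/5, so Player 2 binds and ρ* = 3/5.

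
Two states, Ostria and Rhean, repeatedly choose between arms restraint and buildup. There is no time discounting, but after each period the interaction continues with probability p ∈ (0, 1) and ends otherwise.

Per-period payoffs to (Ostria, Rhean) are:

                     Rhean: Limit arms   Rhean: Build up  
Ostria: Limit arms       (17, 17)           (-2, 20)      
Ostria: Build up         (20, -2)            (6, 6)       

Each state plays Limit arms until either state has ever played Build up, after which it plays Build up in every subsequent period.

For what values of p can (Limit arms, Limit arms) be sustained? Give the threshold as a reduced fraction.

With no time discounting, the continuation probability p plays the role of the discount factor.
Grim-trigger IC: 17/(1−p) ≥ 20 + 6p/(1−p) ⇒ p ≥ (20−17)/(20−6) = 3/14.

3/14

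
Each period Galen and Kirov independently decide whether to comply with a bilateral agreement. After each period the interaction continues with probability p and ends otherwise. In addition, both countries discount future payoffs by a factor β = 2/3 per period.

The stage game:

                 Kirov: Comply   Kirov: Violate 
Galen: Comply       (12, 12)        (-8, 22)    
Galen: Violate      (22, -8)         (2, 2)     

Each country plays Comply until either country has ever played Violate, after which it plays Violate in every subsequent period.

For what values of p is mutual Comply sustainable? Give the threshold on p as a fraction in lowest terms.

3/4

Expected continuation weight on next period's payoff is β·p = 2/3·p, which plays the role of the discount factor.
Cooperation requires 2/3·p ≥ (22−12)/(22−2) = 1/2, hence p ≥ 3/4.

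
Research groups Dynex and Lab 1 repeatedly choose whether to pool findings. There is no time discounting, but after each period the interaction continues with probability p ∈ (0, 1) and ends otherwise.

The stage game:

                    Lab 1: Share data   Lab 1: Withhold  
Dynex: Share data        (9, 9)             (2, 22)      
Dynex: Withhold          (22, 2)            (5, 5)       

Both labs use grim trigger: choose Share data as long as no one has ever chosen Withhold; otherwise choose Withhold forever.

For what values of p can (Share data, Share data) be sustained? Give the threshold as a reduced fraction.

13/17

With no time discounting, the continuation probability p plays the role of the discount factor.
Grim-trigger IC: 9/(1−p) ≥ 22 + 5p/(1−p) ⇒ p ≥ (22−9)/(22−5) = 13/17.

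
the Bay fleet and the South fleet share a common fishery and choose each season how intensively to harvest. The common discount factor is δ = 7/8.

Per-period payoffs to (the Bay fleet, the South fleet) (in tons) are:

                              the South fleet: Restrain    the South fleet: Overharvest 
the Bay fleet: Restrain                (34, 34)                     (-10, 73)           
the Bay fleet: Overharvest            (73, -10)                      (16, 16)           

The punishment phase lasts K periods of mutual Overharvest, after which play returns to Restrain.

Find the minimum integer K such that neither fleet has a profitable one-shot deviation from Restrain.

3

IC: δ(1−δ^K)/(1−δ) ≥ (73−34)/(34−16) = 13/6.
With δ = 7/8: need 1 − δ^K ≥ 13/6·(1−7/8)/(7/8), i.e. δ^K ≤ 0.6905.
Since (7/8)^2 = 0.7656 and (7/8)^3 = 0.6699, the smallest such K is 3.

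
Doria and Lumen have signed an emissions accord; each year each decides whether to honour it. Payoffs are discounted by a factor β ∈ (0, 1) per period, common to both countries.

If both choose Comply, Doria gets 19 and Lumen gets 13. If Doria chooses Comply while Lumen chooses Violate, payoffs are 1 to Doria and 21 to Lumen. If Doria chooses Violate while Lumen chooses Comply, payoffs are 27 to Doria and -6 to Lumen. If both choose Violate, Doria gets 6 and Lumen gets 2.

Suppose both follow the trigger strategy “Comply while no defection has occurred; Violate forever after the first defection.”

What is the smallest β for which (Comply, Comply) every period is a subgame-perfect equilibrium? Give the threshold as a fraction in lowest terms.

8/19

Doria: cooperation gives 19 each period; deviation gives 27 once then 6 forever.
  19/(1−β) ≥ 27 + 6β/(1−β) ⇒ β ≥ 8/21.
Lumen: cooperation gives 13 each period; deviation gives 21 once then 2 forever.
  β ≥ 8/19.
Both must hold, so the binding constraint is Lumen's: β ≥ 8/19.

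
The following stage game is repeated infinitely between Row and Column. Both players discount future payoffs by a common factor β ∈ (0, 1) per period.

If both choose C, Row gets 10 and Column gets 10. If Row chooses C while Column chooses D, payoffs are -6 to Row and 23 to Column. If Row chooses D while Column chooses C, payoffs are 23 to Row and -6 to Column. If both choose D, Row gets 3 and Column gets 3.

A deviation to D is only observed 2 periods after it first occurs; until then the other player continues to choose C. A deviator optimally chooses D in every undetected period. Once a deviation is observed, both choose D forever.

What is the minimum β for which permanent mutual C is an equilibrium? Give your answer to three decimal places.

The best deviation is to choose D for all 2 undetected periods, earning 23 each, then 3 forever once detected.
Deviation value: 23(1−β^2)/(1−β) + 3β^2/(1−β); cooperation value: 10/(1−β).
IC: 10 ≥ 23(1−β^2) + 3β^2 = 23 − 20β^2.
So β^2 ≥ 13/20, giving β ≥ (13/20)^(1/2) ≈ 0.806.

0.806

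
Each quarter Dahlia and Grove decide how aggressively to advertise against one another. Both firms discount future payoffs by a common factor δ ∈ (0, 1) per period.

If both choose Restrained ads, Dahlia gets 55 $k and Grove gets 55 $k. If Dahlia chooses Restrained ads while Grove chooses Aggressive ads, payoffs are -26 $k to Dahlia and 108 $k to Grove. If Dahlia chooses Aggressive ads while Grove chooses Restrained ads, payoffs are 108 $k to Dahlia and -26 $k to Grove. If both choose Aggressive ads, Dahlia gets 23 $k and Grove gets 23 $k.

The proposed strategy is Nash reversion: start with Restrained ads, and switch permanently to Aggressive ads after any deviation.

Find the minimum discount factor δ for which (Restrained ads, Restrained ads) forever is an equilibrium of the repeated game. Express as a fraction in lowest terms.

53/85

Cooperation forever yields 55 each period: 55/(1−δ).
Deviating yields 108 once, then 23 forever: 108 + 23δ/(1−δ).
No profitable deviation requires 55/(1−δ) ≥ 108 + 23δ/(1−δ).
Multiplying by (1−δ): 55 ≥ 108(1−δ) + 23δ = 108 − 85δ.
So 85δ ≥ 53, i.e. δ ≥ 53/85.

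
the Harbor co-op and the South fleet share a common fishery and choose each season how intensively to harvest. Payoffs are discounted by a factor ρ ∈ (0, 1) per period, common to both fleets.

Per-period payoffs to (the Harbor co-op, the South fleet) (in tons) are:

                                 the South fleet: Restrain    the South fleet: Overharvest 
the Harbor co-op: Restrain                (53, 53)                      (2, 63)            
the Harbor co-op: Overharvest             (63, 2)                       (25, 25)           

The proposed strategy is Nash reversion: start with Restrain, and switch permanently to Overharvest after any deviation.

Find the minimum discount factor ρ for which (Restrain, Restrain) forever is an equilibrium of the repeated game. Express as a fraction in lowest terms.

One-period gain from deviating is 63 − 53 = 10. The loss is 53 − 25 = 28 in every subsequent period, with present value 28·ρ/(1−ρ).
Deviation is unprofitable when 28·ρ/(1−ρ) ≥ 10, i.e. ρ/(1−ρ) ≥ 5/14.
Equivalently ρ ≥ 10/(10+28) = 5/19.

5/19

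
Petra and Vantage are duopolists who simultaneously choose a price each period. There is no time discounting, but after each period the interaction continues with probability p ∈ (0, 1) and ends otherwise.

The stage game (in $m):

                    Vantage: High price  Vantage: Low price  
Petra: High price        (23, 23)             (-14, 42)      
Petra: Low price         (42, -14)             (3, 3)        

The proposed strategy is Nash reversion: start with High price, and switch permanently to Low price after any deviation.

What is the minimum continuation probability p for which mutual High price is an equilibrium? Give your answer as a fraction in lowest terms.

Expected cooperation value is 23 + p·23 + p²·23 + … = 23/(1−p); deviation gives 42 + p·3/(1−p).
23 ≥ 42(1−p) + 3p ⇒ 39p ≥ 19 ⇒ p ≥ 19/39.

19/39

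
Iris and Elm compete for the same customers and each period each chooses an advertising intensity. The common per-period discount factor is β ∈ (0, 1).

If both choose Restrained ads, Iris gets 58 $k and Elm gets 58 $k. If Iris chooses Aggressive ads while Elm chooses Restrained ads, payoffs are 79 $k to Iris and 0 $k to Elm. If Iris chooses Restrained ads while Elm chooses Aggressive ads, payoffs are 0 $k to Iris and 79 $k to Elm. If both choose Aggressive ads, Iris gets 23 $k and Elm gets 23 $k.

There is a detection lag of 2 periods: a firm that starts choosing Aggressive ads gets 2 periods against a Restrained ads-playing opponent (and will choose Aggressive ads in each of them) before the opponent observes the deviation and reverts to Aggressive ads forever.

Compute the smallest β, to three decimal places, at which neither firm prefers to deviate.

0.612

A deviator earns 79 for 2 periods, then 23 forever; cooperating earns 58 forever. Multiplying the IC by (1−β):
58 ≥ 79(1−β^2) + 23β^2, so 56·β^2 ≥ 21 and β^2 ≥ 3/8.
β ≥ (3/8)^(1/2) ≈ 0.612.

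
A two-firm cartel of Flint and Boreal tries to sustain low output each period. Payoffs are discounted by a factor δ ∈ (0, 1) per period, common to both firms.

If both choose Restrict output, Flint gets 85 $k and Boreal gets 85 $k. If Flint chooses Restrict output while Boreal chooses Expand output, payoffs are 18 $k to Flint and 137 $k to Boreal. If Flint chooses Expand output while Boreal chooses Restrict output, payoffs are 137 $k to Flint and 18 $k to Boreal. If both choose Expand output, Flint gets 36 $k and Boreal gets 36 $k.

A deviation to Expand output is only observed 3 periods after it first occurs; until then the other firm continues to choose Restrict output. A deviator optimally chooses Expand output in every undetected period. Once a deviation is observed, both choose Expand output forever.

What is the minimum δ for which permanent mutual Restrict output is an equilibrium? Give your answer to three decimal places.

0.801

A deviator earns 137 for 3 periods, then 36 forever; cooperating earns 85 forever. Multiplying the IC by (1−δ):
85 ≥ 137(1−δ^3) + 36δ^3, so 101·δ^3 ≥ 52 and δ^3 ≥ 52/101.
δ ≥ (52/101)^(1/3) ≈ 0.801.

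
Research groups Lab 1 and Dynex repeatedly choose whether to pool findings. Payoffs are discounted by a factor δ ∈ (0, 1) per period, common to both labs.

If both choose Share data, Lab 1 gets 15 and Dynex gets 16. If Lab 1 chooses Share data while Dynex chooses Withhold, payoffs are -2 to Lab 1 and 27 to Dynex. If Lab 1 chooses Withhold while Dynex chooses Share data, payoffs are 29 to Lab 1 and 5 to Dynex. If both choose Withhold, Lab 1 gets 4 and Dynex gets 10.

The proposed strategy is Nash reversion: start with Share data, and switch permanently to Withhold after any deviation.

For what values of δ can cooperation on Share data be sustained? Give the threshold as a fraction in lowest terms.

Lab 1's threshold: (29−15)/(29−4) = 14/25.
Dynex's threshold: (27−16)/(27−10) = 11/17.
14/25 < 11/17, so Dynex binds and δ* = 11/17.

11/17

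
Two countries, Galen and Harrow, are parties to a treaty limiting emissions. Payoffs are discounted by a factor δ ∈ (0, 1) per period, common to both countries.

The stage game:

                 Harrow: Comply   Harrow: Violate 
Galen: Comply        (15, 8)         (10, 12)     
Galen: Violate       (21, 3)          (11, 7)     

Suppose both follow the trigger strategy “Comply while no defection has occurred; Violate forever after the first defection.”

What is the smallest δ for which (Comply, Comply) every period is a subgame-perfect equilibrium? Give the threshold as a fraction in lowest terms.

4/5

For Galen: deviation gain 21−15 = 6, per-period punishment loss 15−11 = 4. IC gives δ ≥ 6/10 = 3/5.
For Harrow: gain 4, loss 1 per period, so δ ≥ 4/5.
The tighter constraint is Harrow's, so cooperation needs δ ≥ 4/5.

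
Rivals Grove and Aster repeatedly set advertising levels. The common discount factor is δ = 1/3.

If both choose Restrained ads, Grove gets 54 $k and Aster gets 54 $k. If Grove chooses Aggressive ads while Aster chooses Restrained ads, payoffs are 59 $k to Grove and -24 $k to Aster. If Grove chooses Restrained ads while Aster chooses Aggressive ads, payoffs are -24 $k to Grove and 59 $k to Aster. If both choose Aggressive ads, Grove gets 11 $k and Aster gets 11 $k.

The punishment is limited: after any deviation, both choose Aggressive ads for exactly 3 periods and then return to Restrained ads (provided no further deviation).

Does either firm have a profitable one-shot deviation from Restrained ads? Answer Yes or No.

No

Comparing payoff streams over the 4 periods until play realigns: cooperate → 54(1+δ+…+δ^3); deviate → 59 + 11(δ+…+δ^3).
Cooperation is sustained iff (54−11)(δ+…+δ^3) ≥ 59−54.
δ+…+δ^3 = 1/3·(1−(1/3)^3)/(1−1/3) = 0.4815, and (59−54)/(54−11) = 0.1163.
0.4815 ≥ 0.1163, so cooperation is sustainable.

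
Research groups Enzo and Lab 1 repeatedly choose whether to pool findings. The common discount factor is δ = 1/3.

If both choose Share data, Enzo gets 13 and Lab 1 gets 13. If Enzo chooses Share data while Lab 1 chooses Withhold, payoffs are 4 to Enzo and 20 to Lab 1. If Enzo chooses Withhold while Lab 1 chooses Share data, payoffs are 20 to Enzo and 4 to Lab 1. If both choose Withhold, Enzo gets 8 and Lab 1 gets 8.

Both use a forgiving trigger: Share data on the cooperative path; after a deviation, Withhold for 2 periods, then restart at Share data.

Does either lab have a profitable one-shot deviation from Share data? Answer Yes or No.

A one-shot deviation gives 20 now, then 8 for 2 periods, then back to 13.
Gain from deviating: (20−13) today; loss: (13−8) in each of the next 2 periods.
No-deviation condition: (13−8)(δ+…+δ^2) ≥ 20−13, i.e. δ+…+δ^2 ≥ 7/5.
At δ = 1/3: δ+…+δ^2 = 0.4444 < 1.4000.
So cooperation is not sustainable.

Yes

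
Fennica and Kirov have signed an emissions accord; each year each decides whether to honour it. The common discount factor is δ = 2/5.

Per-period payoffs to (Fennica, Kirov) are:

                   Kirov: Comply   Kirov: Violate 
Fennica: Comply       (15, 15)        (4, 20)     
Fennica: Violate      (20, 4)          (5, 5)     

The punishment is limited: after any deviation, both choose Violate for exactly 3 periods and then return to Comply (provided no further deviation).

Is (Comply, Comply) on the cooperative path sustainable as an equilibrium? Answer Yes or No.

A one-shot deviation gives 20 now, then 5 for 3 periods, then back to 15.
Gain from deviating: (20−15) today; loss: (15−5) in each of the next 3 periods.
No-deviation condition: (15−5)(δ+…+δ^3) ≥ 20−15, i.e. δ+…+δ^3 ≥ 1/2.
At δ = 2/5: δ+…+δ^3 = 0.6240 ≥ 0.5000.
So cooperation is sustainable.

Yes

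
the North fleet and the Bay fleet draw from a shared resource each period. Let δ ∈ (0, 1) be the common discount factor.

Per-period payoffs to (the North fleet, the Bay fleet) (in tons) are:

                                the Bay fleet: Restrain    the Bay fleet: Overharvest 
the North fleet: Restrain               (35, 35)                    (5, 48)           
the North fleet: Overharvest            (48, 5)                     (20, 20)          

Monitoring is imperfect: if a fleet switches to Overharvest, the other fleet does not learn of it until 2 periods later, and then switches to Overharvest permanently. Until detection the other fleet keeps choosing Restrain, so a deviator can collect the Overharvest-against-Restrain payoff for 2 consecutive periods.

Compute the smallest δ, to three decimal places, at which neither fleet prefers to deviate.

0.681

The best deviation is to choose Overharvest for all 2 undetected periods, earning 48 each, then 20 forever once detected.
Deviation value: 48(1−δ^2)/(1−δ) + 20δ^2/(1−δ); cooperation value: 35/(1−δ).
IC: 35 ≥ 48(1−δ^2) + 20δ^2 = 48 − 28δ^2.
So δ^2 ≥ 13/28, giving δ ≥ (13/28)^(1/2) ≈ 0.681.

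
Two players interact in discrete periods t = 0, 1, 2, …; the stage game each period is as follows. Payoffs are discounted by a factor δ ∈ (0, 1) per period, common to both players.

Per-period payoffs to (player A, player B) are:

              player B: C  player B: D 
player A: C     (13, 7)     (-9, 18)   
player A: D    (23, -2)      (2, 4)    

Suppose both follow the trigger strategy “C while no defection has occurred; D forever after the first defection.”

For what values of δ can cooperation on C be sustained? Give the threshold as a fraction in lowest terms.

For player A: deviation gain 23−13 = 10, per-period punishment loss 13−2 = 11. IC gives δ ≥ 10/21.
For player B: gain 11, loss 3 per period, so δ ≥ 11/14.
The tighter constraint is player B's, so cooperation needs δ ≥ 11/14.

11/14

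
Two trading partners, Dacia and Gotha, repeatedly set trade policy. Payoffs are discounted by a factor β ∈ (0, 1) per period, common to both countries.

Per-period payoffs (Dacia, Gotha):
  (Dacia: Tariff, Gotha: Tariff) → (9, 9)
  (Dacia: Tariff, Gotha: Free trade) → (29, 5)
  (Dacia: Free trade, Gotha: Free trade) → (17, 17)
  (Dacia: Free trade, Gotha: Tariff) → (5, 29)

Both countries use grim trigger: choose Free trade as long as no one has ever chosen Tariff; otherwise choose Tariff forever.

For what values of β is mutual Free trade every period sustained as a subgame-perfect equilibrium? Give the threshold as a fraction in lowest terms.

Cooperation forever yields 17 each period: 17/(1−β).
Deviating yields 29 once, then 9 forever: 29 + 9β/(1−β).
No profitable deviation requires 17/(1−β) ≥ 29 + 9β/(1−β).
Multiplying by (1−β): 17 ≥ 29(1−β) + 9β = 29 − 20β.
So 20β ≥ 12, i.e. β ≥ 12/20 = 3/5.

3/5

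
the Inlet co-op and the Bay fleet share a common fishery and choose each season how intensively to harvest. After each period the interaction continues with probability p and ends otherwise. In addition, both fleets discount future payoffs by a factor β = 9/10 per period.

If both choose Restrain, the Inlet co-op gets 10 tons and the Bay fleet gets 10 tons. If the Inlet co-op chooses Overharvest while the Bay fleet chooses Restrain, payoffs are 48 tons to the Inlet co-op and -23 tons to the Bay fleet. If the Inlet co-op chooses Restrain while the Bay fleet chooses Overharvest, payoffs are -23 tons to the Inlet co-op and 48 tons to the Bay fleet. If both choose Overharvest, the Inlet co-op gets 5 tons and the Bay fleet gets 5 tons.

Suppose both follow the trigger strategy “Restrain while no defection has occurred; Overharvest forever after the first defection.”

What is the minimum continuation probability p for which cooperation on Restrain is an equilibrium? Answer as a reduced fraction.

With continuation probability p and discount β, the effective per-period discount factor is βp.
Grim-trigger IC: βp ≥ (48−10)/(48−5) = 38/43.
So p ≥ (38/43)/(9/10) = 380/387.

380/387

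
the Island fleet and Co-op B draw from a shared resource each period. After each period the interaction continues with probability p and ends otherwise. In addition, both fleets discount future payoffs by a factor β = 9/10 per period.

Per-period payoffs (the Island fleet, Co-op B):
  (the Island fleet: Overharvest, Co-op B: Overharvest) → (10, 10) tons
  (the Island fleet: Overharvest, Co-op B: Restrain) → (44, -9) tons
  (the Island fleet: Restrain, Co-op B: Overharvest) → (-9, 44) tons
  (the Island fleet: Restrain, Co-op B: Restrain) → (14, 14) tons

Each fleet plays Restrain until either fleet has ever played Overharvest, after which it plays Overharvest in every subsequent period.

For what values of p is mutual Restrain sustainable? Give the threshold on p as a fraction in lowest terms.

With continuation probability p and discount β, the effective per-period discount factor is βp.
Grim-trigger IC: βp ≥ (44−14)/(44−10) = 15/17.
So p ≥ (15/17)/(9/10) = 50/51.

50/51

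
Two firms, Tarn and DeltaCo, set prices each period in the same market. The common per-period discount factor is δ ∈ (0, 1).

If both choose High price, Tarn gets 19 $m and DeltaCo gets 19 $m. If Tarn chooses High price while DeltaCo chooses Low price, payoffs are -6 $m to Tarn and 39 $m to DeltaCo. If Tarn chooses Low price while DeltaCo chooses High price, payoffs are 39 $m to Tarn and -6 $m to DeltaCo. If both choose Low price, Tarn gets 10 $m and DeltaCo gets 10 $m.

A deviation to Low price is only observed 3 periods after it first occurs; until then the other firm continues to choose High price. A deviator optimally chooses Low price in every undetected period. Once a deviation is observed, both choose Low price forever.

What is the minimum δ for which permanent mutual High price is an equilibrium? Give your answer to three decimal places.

0.884

Deviating for the 3 undetected periods gains 39−19 = 20 per period over cooperation, then loses 19−10 = 9 per period forever once punishment starts.
Gain: 20(1 + δ + … + δ^2); loss: 9·δ^3/(1−δ).
No profitable deviation ⇔ 20(1−δ^3) ≤ 9·δ^3, i.e. δ^3 ≥ 20/(20+9) = 20/29.
Hence δ ≥ (20/29)^(1/3) ≈ 0.884.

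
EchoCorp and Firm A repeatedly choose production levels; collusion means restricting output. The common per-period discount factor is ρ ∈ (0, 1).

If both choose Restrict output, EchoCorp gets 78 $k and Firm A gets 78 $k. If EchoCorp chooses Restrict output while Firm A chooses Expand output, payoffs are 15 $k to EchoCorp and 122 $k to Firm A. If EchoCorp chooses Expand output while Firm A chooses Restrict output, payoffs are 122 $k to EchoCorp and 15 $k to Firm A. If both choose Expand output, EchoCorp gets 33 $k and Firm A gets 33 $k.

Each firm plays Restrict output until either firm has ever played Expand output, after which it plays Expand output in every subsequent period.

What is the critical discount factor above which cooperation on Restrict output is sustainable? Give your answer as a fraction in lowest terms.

44/89

Cooperation forever yields 78 each period: 78/(1−ρ).
Deviating yields 122 once, then 33 forever: 122 + 33ρ/(1−ρ).
No profitable deviation requires 78/(1−ρ) ≥ 122 + 33ρ/(1−ρ).
Multiplying by (1−ρ): 78 ≥ 122(1−ρ) + 33ρ = 122 − 89ρ.
So 89ρ ≥ 44, i.e. ρ ≥ 44/89.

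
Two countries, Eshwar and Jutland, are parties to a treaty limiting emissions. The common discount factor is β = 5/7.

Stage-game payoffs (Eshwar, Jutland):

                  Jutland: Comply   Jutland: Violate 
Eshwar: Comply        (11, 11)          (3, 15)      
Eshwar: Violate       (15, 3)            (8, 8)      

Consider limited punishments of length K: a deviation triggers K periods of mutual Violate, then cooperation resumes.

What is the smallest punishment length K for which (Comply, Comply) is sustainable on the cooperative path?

Need Σ_{k=1}^{K} β^k ≥ (15−11)/(11−8) = 1.3333 at β = 5/7.
At K = 2 the sum is 1.2245 < 1.3333; at K = 3 it is 1.5889 ≥ 1.3333.
So the minimum punishment length is K = 3.

3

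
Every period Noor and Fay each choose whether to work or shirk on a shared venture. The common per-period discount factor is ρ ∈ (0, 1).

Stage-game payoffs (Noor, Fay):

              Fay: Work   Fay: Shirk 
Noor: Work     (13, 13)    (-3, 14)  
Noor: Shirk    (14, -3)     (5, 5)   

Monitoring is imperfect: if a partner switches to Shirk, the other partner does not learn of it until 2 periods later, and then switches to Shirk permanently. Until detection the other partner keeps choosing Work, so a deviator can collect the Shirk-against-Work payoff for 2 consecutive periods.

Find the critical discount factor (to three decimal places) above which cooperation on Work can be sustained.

0.333

A deviator earns 14 for 2 periods, then 5 forever; cooperating earns 13 forever. Multiplying the IC by (1−ρ):
13 ≥ 14(1−ρ^2) + 5ρ^2, so 9·ρ^2 ≥ 1 and ρ^2 ≥ 1/9.
ρ ≥ (1/9)^(1/2) ≈ 0.333.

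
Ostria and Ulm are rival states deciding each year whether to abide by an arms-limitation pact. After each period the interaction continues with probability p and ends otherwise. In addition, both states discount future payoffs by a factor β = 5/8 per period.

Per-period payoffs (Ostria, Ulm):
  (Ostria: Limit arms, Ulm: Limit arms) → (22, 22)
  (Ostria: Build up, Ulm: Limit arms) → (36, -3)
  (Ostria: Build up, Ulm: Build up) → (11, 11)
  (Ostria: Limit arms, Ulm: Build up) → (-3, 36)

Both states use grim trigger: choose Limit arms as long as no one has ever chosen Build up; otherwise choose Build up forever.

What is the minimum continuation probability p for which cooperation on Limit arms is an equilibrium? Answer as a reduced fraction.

Expected continuation weight on next period's payoff is β·p = 5/8·p, which plays the role of the discount factor.
Cooperation requires 5/8·p ≥ (36−22)/(36−11) = 14/25, hence p ≥ 112/125.

112/125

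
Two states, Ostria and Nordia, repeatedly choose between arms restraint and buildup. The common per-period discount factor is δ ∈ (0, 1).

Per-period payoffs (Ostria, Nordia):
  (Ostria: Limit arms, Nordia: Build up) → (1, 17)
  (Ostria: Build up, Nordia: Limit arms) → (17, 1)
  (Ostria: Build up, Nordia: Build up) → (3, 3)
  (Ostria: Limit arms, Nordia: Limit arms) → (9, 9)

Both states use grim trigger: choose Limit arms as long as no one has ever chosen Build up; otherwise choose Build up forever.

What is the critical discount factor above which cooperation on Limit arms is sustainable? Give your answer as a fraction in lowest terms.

9/(1−δ) ≥ 17 + 3δ/(1−δ)
9 ≥ 17 − 14δ
δ ≥ 8/14 = 4/7.

4/7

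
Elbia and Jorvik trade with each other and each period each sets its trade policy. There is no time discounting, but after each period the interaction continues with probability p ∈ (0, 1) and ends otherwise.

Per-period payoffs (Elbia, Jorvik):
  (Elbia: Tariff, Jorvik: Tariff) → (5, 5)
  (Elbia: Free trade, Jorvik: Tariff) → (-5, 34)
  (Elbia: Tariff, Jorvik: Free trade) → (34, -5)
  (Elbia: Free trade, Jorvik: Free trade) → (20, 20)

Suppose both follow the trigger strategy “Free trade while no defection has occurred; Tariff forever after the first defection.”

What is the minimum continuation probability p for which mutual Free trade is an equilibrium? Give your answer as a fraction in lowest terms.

14/29

Expected cooperation value is 20 + p·20 + p²·20 + … = 20/(1−p); deviation gives 34 + p·5/(1−p).
20 ≥ 34(1−p) + 5p ⇒ 29p ≥ 14 ⇒ p ≥ 14/29.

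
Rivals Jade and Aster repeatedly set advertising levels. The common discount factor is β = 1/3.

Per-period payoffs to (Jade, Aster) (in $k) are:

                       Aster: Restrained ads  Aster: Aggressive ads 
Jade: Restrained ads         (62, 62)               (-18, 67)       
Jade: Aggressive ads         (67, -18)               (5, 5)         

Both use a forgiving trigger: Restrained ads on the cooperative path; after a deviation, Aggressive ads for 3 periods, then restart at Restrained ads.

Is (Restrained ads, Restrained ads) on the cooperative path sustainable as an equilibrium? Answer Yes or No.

Comparing payoff streams over the 4 periods until play realigns: cooperate → 62(1+β+…+β^3); deviate → 67 + 5(β+…+β^3).
Cooperation is sustained iff (62−5)(β+…+β^3) ≥ 67−62.
β+…+β^3 = 1/3·(1−(1/3)^3)/(1−1/3) = 0.4815, and (67−62)/(62−5) = 0.0877.
0.4815 ≥ 0.0877, so cooperation is sustainable.

Yes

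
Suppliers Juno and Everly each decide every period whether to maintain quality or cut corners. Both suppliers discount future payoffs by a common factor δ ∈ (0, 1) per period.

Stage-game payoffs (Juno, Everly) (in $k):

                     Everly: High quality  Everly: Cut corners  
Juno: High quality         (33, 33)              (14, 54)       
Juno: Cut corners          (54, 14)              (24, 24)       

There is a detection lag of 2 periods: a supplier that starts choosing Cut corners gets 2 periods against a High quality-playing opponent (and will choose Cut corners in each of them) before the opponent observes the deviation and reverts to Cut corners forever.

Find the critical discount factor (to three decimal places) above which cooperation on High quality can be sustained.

0.837

The best deviation is to choose Cut corners for all 2 undetected periods, earning 54 each, then 24 forever once detected.
Deviation value: 54(1−δ^2)/(1−δ) + 24δ^2/(1−δ); cooperation value: 33/(1−δ).
IC: 33 ≥ 54(1−δ^2) + 24δ^2 = 54 − 30δ^2.
So δ^2 ≥ 21/30 = 7/10, giving δ ≥ (7/10)^(1/2) ≈ 0.837.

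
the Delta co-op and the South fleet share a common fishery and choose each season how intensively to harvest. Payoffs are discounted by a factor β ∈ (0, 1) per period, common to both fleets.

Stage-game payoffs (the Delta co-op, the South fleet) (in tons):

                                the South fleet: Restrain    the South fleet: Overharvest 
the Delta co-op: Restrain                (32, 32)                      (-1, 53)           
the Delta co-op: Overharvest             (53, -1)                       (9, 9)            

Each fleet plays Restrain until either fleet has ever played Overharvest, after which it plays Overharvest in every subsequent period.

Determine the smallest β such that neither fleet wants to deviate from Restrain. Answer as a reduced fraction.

Cooperation forever yields 32 each period: 32/(1−β).
Deviating yields 53 once, then 9 forever: 53 + 9β/(1−β).
No profitable deviation requires 32/(1−β) ≥ 53 + 9β/(1−β).
Multiplying by (1−β): 32 ≥ 53(1−β) + 9β = 53 − 44β.
So 44β ≥ 21, i.e. β ≥ 21/44.

21/44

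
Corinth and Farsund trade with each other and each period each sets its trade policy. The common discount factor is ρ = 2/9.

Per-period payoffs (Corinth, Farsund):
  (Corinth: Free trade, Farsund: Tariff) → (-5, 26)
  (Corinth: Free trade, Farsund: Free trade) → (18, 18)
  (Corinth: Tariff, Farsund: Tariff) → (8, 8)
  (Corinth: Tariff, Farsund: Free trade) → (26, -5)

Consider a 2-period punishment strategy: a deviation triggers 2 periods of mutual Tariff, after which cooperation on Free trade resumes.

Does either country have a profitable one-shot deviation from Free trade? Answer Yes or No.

IC: ρ+…+ρ^2 ≥ (26−18)/(18−8) = 4/5.
At ρ = 2/9: partial sum = 0.2716 < 0.8000. Cooperation not sustainable.

Yes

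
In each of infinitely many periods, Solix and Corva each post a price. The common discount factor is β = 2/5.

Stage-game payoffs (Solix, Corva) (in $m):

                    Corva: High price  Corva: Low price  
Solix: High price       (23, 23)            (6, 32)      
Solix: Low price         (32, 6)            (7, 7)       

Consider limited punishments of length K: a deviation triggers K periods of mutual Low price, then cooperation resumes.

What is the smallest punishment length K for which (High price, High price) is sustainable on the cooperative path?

3

Need Σ_{k=1}^{K} β^k ≥ (32−23)/(23−7) = 0.5625 at β = 2/5.
At K = 2 the sum is 0.5600 < 0.5625; at K = 3 it is 0.6240 ≥ 0.5625.
So the minimum punishment length is K = 3.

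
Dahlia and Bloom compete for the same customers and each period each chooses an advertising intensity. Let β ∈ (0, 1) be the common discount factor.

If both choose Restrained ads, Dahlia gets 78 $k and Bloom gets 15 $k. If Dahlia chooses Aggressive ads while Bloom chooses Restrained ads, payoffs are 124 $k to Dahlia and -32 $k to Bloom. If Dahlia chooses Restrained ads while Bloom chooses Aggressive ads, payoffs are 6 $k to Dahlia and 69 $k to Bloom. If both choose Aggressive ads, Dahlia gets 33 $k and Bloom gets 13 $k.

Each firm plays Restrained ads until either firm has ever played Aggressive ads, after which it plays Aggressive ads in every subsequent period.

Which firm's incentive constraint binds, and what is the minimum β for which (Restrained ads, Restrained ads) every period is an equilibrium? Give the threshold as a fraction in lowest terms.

Bloom; β ≥ 27/28

Dahlia: cooperation gives 78 each period; deviation gives 124 once then 33 forever.
  78/(1−β) ≥ 124 + 33β/(1−β) ⇒ β ≥ 46/91.
Bloom: cooperation gives 15 each period; deviation gives 69 once then 13 forever.
  β ≥ 54/56 = 27/28.
Both must hold, so the binding constraint is Bloom's: β ≥ 27/28.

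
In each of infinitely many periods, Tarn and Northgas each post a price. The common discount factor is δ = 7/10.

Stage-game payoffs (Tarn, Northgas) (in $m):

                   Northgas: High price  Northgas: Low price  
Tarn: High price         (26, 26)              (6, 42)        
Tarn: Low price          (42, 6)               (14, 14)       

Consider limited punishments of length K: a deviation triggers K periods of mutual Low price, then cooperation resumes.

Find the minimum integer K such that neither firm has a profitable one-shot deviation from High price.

No profitable deviation requires (26−14)(δ+…+δ^K) ≥ 42−26, i.e. δ+…+δ^K ≥ 4/3 ≈ 1.3333.
With δ = 7/10, the partial sums are K=1: 0.7000, K=2: 1.1900, K=3: 1.5330.
K = 3 is the first length at which the sum reaches 1.3333.

3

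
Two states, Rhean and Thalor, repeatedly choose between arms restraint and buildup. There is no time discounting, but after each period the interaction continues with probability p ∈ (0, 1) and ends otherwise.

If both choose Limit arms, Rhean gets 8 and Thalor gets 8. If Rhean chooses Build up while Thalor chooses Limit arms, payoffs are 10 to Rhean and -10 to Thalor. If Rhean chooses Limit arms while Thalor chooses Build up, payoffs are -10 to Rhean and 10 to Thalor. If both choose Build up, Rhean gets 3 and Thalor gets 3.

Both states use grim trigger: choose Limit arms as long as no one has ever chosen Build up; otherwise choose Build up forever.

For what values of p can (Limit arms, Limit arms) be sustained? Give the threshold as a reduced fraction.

2/7

With no time discounting, the continuation probability p plays the role of the discount factor.
Grim-trigger IC: 8/(1−p) ≥ 10 + 3p/(1−p) ⇒ p ≥ (10−8)/(10−3) = 2/7.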